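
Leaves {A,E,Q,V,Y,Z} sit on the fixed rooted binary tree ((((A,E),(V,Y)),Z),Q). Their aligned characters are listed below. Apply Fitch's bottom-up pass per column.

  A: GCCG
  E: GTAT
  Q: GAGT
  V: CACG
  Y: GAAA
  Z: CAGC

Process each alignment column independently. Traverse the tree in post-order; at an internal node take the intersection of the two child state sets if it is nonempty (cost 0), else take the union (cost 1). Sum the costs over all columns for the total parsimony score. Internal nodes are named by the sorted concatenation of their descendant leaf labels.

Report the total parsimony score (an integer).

AE@0: {G} ∩ {G} = {G} (intersection, +0)
VY@0: {C} ∪ {G} = {C,G} (union, +1)
AEVY@0: {G} ∩ {C,G} = {G} (intersection, +0)
AEVYZ@0: {G} ∪ {C} = {C,G} (union, +1)
AEQVYZ@0: {C,G} ∩ {G} = {G} (intersection, +0)
AE@1: {C} ∪ {T} = {C,T} (union, +1)
VY@1: {A} ∩ {A} = {A} (intersection, +0)
AEVY@1: {C,T} ∪ {A} = {A,C,T} (union, +1)
AEVYZ@1: {A,C,T} ∩ {A} = {A} (intersection, +0)
AEQVYZ@1: {A} ∩ {A} = {A} (intersection, +0)
AE@2: {C} ∪ {A} = {A,C} (union, +1)
VY@2: {C} ∪ {A} = {A,C} (union, +1)
AEVY@2: {A,C} ∩ {A,C} = {A,C} (intersection, +0)
AEVYZ@2: {A,C} ∪ {G} = {A,C,G} (union, +1)
AEQVYZ@2: {A,C,G} ∩ {G} = {G} (intersection, +0)
AE@3: {G} ∪ {T} = {G,T} (union, +1)
VY@3: {G} ∪ {A} = {A,G} (union, +1)
AEVY@3: {G,T} ∩ {A,G} = {G} (intersection, +0)
AEVYZ@3: {G} ∪ {C} = {C,G} (union, +1)
AEQVYZ@3: {C,G} ∪ {T} = {C,G,T} (union, +1)
per-site changes: [2, 2, 3, 4]; total = 11

11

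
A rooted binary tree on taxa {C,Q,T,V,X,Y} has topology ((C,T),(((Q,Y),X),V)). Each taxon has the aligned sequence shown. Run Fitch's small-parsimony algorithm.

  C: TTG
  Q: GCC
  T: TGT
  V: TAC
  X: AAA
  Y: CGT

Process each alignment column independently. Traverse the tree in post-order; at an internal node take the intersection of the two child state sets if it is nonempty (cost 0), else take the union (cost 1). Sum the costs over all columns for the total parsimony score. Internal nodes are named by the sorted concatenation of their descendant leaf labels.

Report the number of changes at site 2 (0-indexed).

4

[col 0] CT: children C:{T}, T:{T} ∩→ {T}; cost 0
[col 0] QY: children Q:{G}, Y:{C} ∪→ {C,G}; cost 1
[col 0] QXY: children QY:{C,G}, X:{A} ∪→ {A,C,G}; cost 1
[col 0] QVXY: children QXY:{A,C,G}, V:{T} ∪→ {A,C,G,T}; cost 1
[col 0] CQTVXY: children CT:{T}, QVXY:{A,C,G,T} ∩→ {T}; cost 0
[col 1] CT: children C:{T}, T:{G} ∪→ {G,T}; cost 1
[col 1] QY: children Q:{C}, Y:{G} ∪→ {C,G}; cost 1
[col 1] QXY: children QY:{C,G}, X:{A} ∪→ {A,C,G}; cost 1
[col 1] QVXY: children QXY:{A,C,G}, V:{A} ∩→ {A}; cost 0
[col 1] CQTVXY: children CT:{G,T}, QVXY:{A} ∪→ {A,G,T}; cost 1
[col 2] CT: children C:{G}, T:{T} ∪→ {G,T}; cost 1
[col 2] QY: children Q:{C}, Y:{T} ∪→ {C,T}; cost 1
[col 2] QXY: children QY:{C,T}, X:{A} ∪→ {A,C,T}; cost 1
[col 2] QVXY: children QXY:{A,C,T}, V:{C} ∩→ {C}; cost 0
[col 2] CQTVXY: children CT:{G,T}, QVXY:{C} ∪→ {C,G,T}; cost 1
per-site changes: [3, 4, 4]; total = 11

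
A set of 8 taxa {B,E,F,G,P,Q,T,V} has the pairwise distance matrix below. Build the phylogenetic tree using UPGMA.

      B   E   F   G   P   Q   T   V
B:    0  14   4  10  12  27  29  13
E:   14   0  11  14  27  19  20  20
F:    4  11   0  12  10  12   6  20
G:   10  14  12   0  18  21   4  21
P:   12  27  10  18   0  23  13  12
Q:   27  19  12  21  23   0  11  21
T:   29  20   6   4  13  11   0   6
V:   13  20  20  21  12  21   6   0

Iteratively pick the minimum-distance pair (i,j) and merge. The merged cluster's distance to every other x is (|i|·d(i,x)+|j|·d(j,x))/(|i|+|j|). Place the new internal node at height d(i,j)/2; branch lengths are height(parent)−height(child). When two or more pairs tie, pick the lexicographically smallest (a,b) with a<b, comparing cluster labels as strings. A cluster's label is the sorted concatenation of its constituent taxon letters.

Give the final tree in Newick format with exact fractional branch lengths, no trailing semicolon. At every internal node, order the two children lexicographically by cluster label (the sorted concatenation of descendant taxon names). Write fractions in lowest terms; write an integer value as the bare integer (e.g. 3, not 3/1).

(((((B:2,F:2):7/2,P:11/2):17/9,((G:2,T:2):19/4,V:27/4):23/36):13/9,E:53/6):31/42,Q:67/7)

step 1: merge (B,F) at d=4; branch lengths B→2, F→2; new cluster BF
  updated: d(BF,E)=25/2, d(BF,G)=11, d(BF,P)=11, d(BF,Q)=39/2, d(BF,T)=35/2, d(BF,V)=33/2
step 2: merge (G,T) at d=4; branch lengths G→2, T→2; new cluster GT
  updated: d(BF,GT)=57/4, d(E,GT)=17, d(GT,P)=31/2, d(GT,Q)=16, d(GT,V)=27/2
step 3: merge (BF,P) at d=11; branch lengths BF→7/2, P→11/2; new cluster BFP
  updated: d(BFP,E)=52/3, d(BFP,GT)=44/3, d(BFP,Q)=62/3, d(BFP,V)=15
step 4: merge (GT,V) at d=27/2; branch lengths GT→19/4, V→27/4; new cluster GTV
  updated: d(BFP,GTV)=133/9, d(E,GTV)=18, d(GTV,Q)=53/3
step 5: merge (BFP,GTV) at d=133/9; branch lengths BFP→17/9, GTV→23/36; new cluster BFGPTV
  updated: d(BFGPTV,E)=53/3, d(BFGPTV,Q)=115/6
step 6: merge (BFGPTV,E) at d=53/3; branch lengths BFGPTV→13/9, E→53/6; new cluster BEFGPTV
  updated: d(BEFGPTV,Q)=134/7
step 7: merge (BEFGPTV,Q) at d=134/7; branch lengths BEFGPTV→31/42, Q→67/7; new cluster BEFGPQTV
final tree: (((((B:2,F:2):7/2,P:11/2):17/9,((G:2,T:2):19/4,V:27/4):23/36):13/9,E:53/6):31/42,Q:67/7)
total length: 13007/252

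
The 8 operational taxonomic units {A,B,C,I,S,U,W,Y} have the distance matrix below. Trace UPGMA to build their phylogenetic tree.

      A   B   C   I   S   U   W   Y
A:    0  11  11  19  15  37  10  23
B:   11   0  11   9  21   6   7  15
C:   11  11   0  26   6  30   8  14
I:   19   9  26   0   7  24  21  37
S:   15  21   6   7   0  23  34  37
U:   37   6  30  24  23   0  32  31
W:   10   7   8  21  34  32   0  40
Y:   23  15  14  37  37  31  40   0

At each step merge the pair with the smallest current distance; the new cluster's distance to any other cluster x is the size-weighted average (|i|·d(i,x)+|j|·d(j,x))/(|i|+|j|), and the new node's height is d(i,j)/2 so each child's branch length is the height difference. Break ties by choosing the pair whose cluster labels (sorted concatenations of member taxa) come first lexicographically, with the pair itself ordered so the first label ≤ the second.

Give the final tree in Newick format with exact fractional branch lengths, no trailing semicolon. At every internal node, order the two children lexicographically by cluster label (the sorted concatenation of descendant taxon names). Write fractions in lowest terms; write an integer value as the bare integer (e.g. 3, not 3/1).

1. join B+U (d=6) ⇒ BU; edges |B|=3, |U|=3
  updated: d(A,BU)=24, d(BU,C)=41/2, d(BU,I)=33/2, d(BU,S)=22, d(BU,W)=39/2, d(BU,Y)=23
2. join C+S (d=6) ⇒ CS; edges |C|=3, |S|=3
  updated: d(A,CS)=13, d(BU,CS)=85/4, d(CS,I)=33/2, d(CS,W)=21, d(CS,Y)=51/2
3. join A+W (d=10) ⇒ AW; edges |A|=5, |W|=5
  updated: d(AW,BU)=87/4, d(AW,CS)=17, d(AW,I)=20, d(AW,Y)=63/2
4. join BU+I (d=33/2) ⇒ BIU; edges |BU|=21/4, |I|=33/4
  updated: d(AW,BIU)=127/6, d(BIU,CS)=59/3, d(BIU,Y)=83/3
5. join AW+CS (d=17) ⇒ ACSW; edges |AW|=7/2, |CS|=11/2
  updated: d(ACSW,BIU)=245/12, d(ACSW,Y)=57/2
6. join ACSW+BIU (d=245/12) ⇒ ABCISUW; edges |ACSW|=41/24, |BIU|=47/24
  updated: d(ABCISUW,Y)=197/7
7. join ABCISUW+Y (d=197/7) ⇒ ABCISUWY; edges |ABCISUW|=649/168, |Y|=197/14
final tree: ((((A:5,W:5):7/2,(C:3,S:3):11/2):41/24,((B:3,U:3):21/4,I:33/4):47/24):649/168,Y:197/14)
total length: 11105/168

((((A:5,W:5):7/2,(C:3,S:3):11/2):41/24,((B:3,U:3):21/4,I:33/4):47/24):649/168,Y:197/14)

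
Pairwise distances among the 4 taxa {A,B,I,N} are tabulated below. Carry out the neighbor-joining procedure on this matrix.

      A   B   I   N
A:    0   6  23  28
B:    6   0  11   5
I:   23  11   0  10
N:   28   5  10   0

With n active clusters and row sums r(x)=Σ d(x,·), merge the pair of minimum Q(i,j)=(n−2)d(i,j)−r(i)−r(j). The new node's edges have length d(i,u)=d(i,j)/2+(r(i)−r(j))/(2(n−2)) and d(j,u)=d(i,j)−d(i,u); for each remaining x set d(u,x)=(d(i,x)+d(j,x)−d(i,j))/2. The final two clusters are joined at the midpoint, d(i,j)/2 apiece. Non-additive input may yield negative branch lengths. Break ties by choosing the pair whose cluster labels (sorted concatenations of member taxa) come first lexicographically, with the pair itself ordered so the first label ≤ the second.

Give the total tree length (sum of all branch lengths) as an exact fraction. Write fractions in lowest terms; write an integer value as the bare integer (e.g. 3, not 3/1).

step 1: merge (A,B) at d=6, Q=-67; branch lengths A→47/4, B→-23/4; new cluster AB
  updated: d(AB,I)=14, d(AB,N)=27/2
step 2: merge (AB,I) at d=14, Q=-75/2; branch lengths AB→35/4, I→21/4; new cluster ABI
  updated: d(ABI,N)=19/4
step 3: merge (ABI,N) at d=19/4; branch lengths ABI→19/8, N→19/8; new cluster ABIN
final tree: (((A:47/4,B:-23/4):35/4,I:21/4):19/8,N:19/8)
total length: 99/4

99/4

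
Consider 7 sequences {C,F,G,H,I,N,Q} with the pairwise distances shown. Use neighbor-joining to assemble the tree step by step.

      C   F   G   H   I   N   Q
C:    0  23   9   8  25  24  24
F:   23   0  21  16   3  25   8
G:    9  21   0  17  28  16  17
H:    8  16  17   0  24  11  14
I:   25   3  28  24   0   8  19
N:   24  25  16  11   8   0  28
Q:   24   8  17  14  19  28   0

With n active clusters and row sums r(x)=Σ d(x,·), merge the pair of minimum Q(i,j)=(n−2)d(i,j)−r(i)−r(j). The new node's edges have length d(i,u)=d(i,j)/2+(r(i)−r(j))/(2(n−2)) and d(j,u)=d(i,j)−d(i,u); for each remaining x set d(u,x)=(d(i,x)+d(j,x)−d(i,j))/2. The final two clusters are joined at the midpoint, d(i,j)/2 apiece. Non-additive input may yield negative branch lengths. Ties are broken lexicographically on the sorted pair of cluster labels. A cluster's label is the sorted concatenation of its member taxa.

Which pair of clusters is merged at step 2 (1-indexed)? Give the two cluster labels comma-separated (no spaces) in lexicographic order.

iteration 1: select F,I (d=3, Q=-188); attach at lengths (2/5, 13/5); label the merged cluster FI
  updated: d(C,FI)=45/2, d(FI,G)=23, d(FI,H)=37/2, d(FI,N)=15, d(FI,Q)=12
iteration 2: select FI,Q (d=12, Q=-138); attach at lengths (11/2, 13/2); label the merged cluster FIQ
  updated: d(C,FIQ)=69/4, d(FIQ,G)=14, d(FIQ,H)=41/4, d(FIQ,N)=31/2
iteration 3: select C,G (d=9, Q=-349/4); attach at lengths (39/8, 33/8); label the merged cluster CG
  updated: d(CG,FIQ)=89/8, d(CG,H)=8, d(CG,N)=31/2
iteration 4: select CG,FIQ (d=89/8, Q=-197/4); attach at lengths (5, 49/8); label the merged cluster CFGIQ
  updated: d(CFGIQ,H)=57/16, d(CFGIQ,N)=159/16
iteration 5: select CFGIQ,H (d=57/16, Q=-49/2); attach at lengths (5/4, 37/16); label the merged cluster CFGHIQ
  updated: d(CFGHIQ,N)=139/16
iteration 6: select CFGHIQ,N (d=139/16); attach at lengths (139/32, 139/32); label the merged cluster CFGHINQ
final tree: ((((C:39/8,G:33/8):5,((F:2/5,I:13/5):11/2,Q:13/2):49/8):5/4,H:37/16):139/32,N:139/32)
total length: 379/8

FI,Q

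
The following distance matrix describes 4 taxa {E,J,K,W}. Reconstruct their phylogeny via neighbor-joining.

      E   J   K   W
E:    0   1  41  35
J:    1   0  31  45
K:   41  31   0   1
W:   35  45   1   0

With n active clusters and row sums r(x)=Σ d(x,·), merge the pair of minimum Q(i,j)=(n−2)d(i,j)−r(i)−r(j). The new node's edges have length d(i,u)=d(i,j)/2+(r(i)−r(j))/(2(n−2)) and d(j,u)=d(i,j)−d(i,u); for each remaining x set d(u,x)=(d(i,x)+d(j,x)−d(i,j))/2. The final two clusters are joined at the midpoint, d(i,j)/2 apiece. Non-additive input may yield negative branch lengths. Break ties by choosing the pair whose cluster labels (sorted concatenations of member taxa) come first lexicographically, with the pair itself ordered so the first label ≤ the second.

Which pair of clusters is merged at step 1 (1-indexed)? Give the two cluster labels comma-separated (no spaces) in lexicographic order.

step 1: merge (E,J) at d=1, Q=-152; branch lengths E→1/2, J→1/2; new cluster EJ
  updated: d(EJ,K)=71/2, d(EJ,W)=79/2
step 2: merge (EJ,K) at d=71/2, Q=-76; branch lengths EJ→37, K→-3/2; new cluster EJK
  updated: d(EJK,W)=5/2
step 3: merge (EJK,W) at d=5/2; branch lengths EJK→5/4, W→5/4; new cluster EJKW
final tree: (((E:1/2,J:1/2):37,K:-3/2):5/4,W:5/4)
total length: 39

E,J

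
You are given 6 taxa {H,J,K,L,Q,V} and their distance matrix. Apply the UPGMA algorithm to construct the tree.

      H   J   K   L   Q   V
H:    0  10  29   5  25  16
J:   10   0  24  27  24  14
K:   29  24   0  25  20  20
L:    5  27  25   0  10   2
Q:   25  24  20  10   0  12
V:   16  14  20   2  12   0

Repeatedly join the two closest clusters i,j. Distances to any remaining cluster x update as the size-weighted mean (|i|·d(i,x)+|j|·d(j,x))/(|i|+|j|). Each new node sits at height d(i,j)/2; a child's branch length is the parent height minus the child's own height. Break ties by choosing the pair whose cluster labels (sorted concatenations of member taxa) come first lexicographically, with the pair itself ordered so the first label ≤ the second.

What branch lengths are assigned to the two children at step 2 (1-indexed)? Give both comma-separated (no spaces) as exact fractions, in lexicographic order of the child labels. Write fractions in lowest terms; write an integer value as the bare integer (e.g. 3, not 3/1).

5,5

1. join L+V (d=2) ⇒ LV; edges |L|=1, |V|=1
  updated: d(H,LV)=21/2, d(J,LV)=41/2, d(K,LV)=45/2, d(LV,Q)=11
2. join H+J (d=10) ⇒ HJ; edges |H|=5, |J|=5
  updated: d(HJ,K)=53/2, d(HJ,LV)=31/2, d(HJ,Q)=49/2
3. join LV+Q (d=11) ⇒ LQV; edges |LV|=9/2, |Q|=11/2
  updated: d(HJ,LQV)=37/2, d(K,LQV)=65/3
4. join HJ+LQV (d=37/2) ⇒ HJLQV; edges |HJ|=17/4, |LQV|=15/4
  updated: d(HJLQV,K)=118/5
5. join HJLQV+K (d=118/5) ⇒ HJKLQV; edges |HJLQV|=51/20, |K|=59/5
final tree: (((H:5,J:5):17/4,((L:1,V:1):9/2,Q:11/2):15/4):51/20,K:59/5)
total length: 887/20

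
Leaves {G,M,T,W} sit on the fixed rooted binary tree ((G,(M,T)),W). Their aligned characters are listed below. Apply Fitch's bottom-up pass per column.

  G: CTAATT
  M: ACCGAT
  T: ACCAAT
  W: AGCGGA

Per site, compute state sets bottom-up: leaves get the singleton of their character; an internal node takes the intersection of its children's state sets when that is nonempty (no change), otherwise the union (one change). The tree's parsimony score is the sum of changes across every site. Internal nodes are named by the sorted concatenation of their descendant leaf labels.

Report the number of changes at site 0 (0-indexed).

1

site 0, node MT: M={A} ∩ T={A} → {A} (+0)
site 0, node GMT: G={C} ∪ MT={A} → {A,C} (+1)
site 0, node GMTW: GMT={A,C} ∩ W={A} → {A} (+0)
site 1, node MT: M={C} ∩ T={C} → {C} (+0)
site 1, node GMT: G={T} ∪ MT={C} → {C,T} (+1)
site 1, node GMTW: GMT={C,T} ∪ W={G} → {C,G,T} (+1)
site 2, node MT: M={C} ∩ T={C} → {C} (+0)
site 2, node GMT: G={A} ∪ MT={C} → {A,C} (+1)
site 2, node GMTW: GMT={A,C} ∩ W={C} → {C} (+0)
site 3, node MT: M={G} ∪ T={A} → {A,G} (+1)
site 3, node GMT: G={A} ∩ MT={A,G} → {A} (+0)
site 3, node GMTW: GMT={A} ∪ W={G} → {A,G} (+1)
site 4, node MT: M={A} ∩ T={A} → {A} (+0)
site 4, node GMT: G={T} ∪ MT={A} → {A,T} (+1)
site 4, node GMTW: GMT={A,T} ∪ W={G} → {A,G,T} (+1)
site 5, node MT: M={T} ∩ T={T} → {T} (+0)
site 5, node GMT: G={T} ∩ MT={T} → {T} (+0)
site 5, node GMTW: GMT={T} ∪ W={A} → {A,T} (+1)
per-site changes: [1, 2, 1, 2, 2, 1]; total = 9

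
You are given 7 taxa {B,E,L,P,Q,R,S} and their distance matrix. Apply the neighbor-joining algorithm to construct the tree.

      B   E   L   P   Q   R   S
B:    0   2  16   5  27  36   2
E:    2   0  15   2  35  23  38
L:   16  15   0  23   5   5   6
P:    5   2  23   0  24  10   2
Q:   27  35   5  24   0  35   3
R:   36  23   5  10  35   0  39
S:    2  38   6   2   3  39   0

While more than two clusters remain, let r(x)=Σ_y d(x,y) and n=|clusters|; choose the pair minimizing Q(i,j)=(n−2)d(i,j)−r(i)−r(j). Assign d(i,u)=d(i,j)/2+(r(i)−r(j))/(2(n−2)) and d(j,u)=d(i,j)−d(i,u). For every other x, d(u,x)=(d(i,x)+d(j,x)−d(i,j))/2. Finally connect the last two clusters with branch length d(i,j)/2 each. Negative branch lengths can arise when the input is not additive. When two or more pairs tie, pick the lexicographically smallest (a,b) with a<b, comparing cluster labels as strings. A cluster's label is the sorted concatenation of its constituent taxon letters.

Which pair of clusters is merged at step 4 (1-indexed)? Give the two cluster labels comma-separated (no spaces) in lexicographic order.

B,E

iteration 1: select Q,S (d=3, Q=-204); attach at lengths (27/5, -12/5); label the merged cluster QS
  updated: d(B,QS)=13, d(E,QS)=35, d(L,QS)=4, d(P,QS)=23/2, d(QS,R)=71/2
iteration 2: select L,R (d=5, Q=-305/2); attach at lengths (-53/16, 133/16); label the merged cluster LR
  updated: d(B,LR)=47/2, d(E,LR)=33/2, d(LR,P)=14, d(LR,QS)=69/4
iteration 3: select LR,QS (d=69/4, Q=-385/4); attach at lengths (185/24, 229/24); label the merged cluster LQRS
  updated: d(B,LQRS)=77/8, d(E,LQRS)=137/8, d(LQRS,P)=33/8
iteration 4: select B,E (d=2, Q=-135/4); attach at lengths (-1/8, 17/8); label the merged cluster BE
  updated: d(BE,LQRS)=99/8, d(BE,P)=5/2
iteration 5: select BE,LQRS (d=99/8, Q=-19); attach at lengths (43/8, 7); label the merged cluster BELQRS
  updated: d(BELQRS,P)=-23/8
iteration 6: select BELQRS,P (d=-23/8); attach at lengths (-23/16, -23/16); label the merged cluster BELPQRS
final tree: (((B:-1/8,E:17/8):43/8,((L:-53/16,R:133/16):185/24,(Q:27/5,S:-12/5):229/24):7):-23/16,P:-23/16)
total length: 147/4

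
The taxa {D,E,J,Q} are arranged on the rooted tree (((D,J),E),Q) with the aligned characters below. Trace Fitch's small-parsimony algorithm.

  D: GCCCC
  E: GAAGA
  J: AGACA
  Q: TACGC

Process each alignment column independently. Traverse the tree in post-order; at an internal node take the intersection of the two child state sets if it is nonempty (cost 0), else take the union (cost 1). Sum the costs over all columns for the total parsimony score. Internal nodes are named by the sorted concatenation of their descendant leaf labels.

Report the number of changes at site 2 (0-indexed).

site 0, node DJ: D={G} ∪ J={A} → {A,G} (+1)
site 0, node DEJ: DJ={A,G} ∩ E={G} → {G} (+0)
site 0, node DEJQ: DEJ={G} ∪ Q={T} → {G,T} (+1)
site 1, node DJ: D={C} ∪ J={G} → {C,G} (+1)
site 1, node DEJ: DJ={C,G} ∪ E={A} → {A,C,G} (+1)
site 1, node DEJQ: DEJ={A,C,G} ∩ Q={A} → {A} (+0)
site 2, node DJ: D={C} ∪ J={A} → {A,C} (+1)
site 2, node DEJ: DJ={A,C} ∩ E={A} → {A} (+0)
site 2, node DEJQ: DEJ={A} ∪ Q={C} → {A,C} (+1)
site 3, node DJ: D={C} ∩ J={C} → {C} (+0)
site 3, node DEJ: DJ={C} ∪ E={G} → {C,G} (+1)
site 3, node DEJQ: DEJ={C,G} ∩ Q={G} → {G} (+0)
site 4, node DJ: D={C} ∪ J={A} → {A,C} (+1)
site 4, node DEJ: DJ={A,C} ∩ E={A} → {A} (+0)
site 4, node DEJQ: DEJ={A} ∪ Q={C} → {A,C} (+1)
per-site changes: [2, 2, 2, 1, 2]; total = 9

2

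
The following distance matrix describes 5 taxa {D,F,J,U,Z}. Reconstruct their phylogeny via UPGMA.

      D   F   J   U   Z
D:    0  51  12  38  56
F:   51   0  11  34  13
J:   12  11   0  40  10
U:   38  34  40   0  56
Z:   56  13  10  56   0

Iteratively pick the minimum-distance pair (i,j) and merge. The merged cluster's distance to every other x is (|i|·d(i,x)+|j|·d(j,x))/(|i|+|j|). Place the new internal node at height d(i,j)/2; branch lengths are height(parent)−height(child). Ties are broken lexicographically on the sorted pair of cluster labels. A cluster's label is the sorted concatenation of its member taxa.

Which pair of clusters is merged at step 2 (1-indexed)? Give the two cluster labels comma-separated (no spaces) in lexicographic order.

F,JZ

step 1: merge (J,Z) at d=10; branch lengths J→5, Z→5; new cluster JZ
  updated: d(D,JZ)=34, d(F,JZ)=12, d(JZ,U)=48
step 2: merge (F,JZ) at d=12; branch lengths F→6, JZ→1; new cluster FJZ
  updated: d(D,FJZ)=119/3, d(FJZ,U)=130/3
step 3: merge (D,U) at d=38; branch lengths D→19, U→19; new cluster DU
  updated: d(DU,FJZ)=83/2
step 4: merge (DU,FJZ) at d=83/2; branch lengths DU→7/4, FJZ→59/4; new cluster DFJUZ
final tree: ((D:19,U:19):7/4,(F:6,(J:5,Z:5):1):59/4)
total length: 143/2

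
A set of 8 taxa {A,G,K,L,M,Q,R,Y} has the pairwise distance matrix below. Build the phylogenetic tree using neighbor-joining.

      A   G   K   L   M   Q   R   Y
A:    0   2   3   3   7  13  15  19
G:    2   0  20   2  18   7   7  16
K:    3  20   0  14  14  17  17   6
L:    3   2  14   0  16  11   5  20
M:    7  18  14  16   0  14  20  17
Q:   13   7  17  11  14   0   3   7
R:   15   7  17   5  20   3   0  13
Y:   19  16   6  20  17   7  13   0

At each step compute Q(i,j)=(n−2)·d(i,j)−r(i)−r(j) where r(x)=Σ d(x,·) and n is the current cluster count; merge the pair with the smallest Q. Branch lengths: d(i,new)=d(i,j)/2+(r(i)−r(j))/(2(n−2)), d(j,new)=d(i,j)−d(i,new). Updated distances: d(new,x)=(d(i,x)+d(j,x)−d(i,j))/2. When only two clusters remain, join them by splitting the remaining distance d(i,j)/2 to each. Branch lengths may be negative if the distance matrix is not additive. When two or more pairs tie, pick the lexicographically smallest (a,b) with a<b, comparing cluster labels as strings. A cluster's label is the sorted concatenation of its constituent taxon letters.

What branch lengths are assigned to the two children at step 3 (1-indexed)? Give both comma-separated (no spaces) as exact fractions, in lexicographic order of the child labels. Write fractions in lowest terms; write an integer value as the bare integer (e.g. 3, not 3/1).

79/16,121/16

1. join K+Y (d=6, Q=-153) ⇒ KY; edges |K|=29/12, |Y|=43/12
  updated: d(A,KY)=8, d(G,KY)=15, d(KY,L)=14, d(KY,M)=25/2, d(KY,Q)=9, d(KY,R)=12
2. join Q+R (d=3, Q=-104) ⇒ QR; edges |Q|=1, |R|=2
  updated: d(A,QR)=25/2, d(G,QR)=11/2, d(KY,QR)=9, d(L,QR)=13/2, d(M,QR)=31/2
3. join KY+M (d=25/2, Q=-155/2) ⇒ KMY; edges |KY|=79/16, |M|=121/16
  updated: d(A,KMY)=5/4, d(G,KMY)=41/4, d(KMY,L)=35/4, d(KMY,QR)=6
4. join A+KMY (d=5/4, Q=-165/4) ⇒ AKMY; edges |A|=-5/8, |KMY|=15/8
  updated: d(AKMY,G)=11/2, d(AKMY,L)=21/4, d(AKMY,QR)=69/8
5. join AKMY+QR (d=69/8, Q=-91/4) ⇒ AKMQRY; edges |AKMY|=4, |QR|=37/8
  updated: d(AKMQRY,G)=19/16, d(AKMQRY,L)=25/16
6. join AKMQRY+G (d=19/16, Q=-19/4) ⇒ AGKMQRY; edges |AKMQRY|=3/8, |G|=13/16
  updated: d(AGKMQRY,L)=19/16
7. join AGKMQRY+L (d=19/16) ⇒ AGKLMQRY; edges |AGKMQRY|=19/32, |L|=19/32
final tree: ((((A:-5/8,((K:29/12,Y:43/12):79/16,M:121/16):15/8):4,(Q:1,R:2):37/8):3/8,G:13/16):19/32,L:19/32)
total length: 135/4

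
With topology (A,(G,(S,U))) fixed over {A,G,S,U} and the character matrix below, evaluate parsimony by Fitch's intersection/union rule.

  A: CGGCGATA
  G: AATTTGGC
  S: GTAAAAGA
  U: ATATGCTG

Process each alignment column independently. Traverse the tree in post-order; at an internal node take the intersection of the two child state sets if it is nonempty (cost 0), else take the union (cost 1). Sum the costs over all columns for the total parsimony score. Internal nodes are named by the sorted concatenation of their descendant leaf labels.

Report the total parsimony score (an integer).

16

[col 0] SU: children S:{G}, U:{A} ∪→ {A,G}; cost 1
[col 0] GSU: children G:{A}, SU:{A,G} ∩→ {A}; cost 0
[col 0] AGSU: children A:{C}, GSU:{A} ∪→ {A,C}; cost 1
[col 1] SU: children S:{T}, U:{T} ∩→ {T}; cost 0
[col 1] GSU: children G:{A}, SU:{T} ∪→ {A,T}; cost 1
[col 1] AGSU: children A:{G}, GSU:{A,T} ∪→ {A,G,T}; cost 1
[col 2] SU: children S:{A}, U:{A} ∩→ {A}; cost 0
[col 2] GSU: children G:{T}, SU:{A} ∪→ {A,T}; cost 1
[col 2] AGSU: children A:{G}, GSU:{A,T} ∪→ {A,G,T}; cost 1
[col 3] SU: children S:{A}, U:{T} ∪→ {A,T}; cost 1
[col 3] GSU: children G:{T}, SU:{A,T} ∩→ {T}; cost 0
[col 3] AGSU: children A:{C}, GSU:{T} ∪→ {C,T}; cost 1
[col 4] SU: children S:{A}, U:{G} ∪→ {A,G}; cost 1
[col 4] GSU: children G:{T}, SU:{A,G} ∪→ {A,G,T}; cost 1
[col 4] AGSU: children A:{G}, GSU:{A,G,T} ∩→ {G}; cost 0
[col 5] SU: children S:{A}, U:{C} ∪→ {A,C}; cost 1
[col 5] GSU: children G:{G}, SU:{A,C} ∪→ {A,C,G}; cost 1
[col 5] AGSU: children A:{A}, GSU:{A,C,G} ∩→ {A}; cost 0
[col 6] SU: children S:{G}, U:{T} ∪→ {G,T}; cost 1
[col 6] GSU: children G:{G}, SU:{G,T} ∩→ {G}; cost 0
[col 6] AGSU: children A:{T}, GSU:{G} ∪→ {G,T}; cost 1
[col 7] SU: children S:{A}, U:{G} ∪→ {A,G}; cost 1
[col 7] GSU: children G:{C}, SU:{A,G} ∪→ {A,C,G}; cost 1
[col 7] AGSU: children A:{A}, GSU:{A,C,G} ∩→ {A}; cost 0
per-site changes: [2, 2, 2, 2, 2, 2, 2, 2]; total = 16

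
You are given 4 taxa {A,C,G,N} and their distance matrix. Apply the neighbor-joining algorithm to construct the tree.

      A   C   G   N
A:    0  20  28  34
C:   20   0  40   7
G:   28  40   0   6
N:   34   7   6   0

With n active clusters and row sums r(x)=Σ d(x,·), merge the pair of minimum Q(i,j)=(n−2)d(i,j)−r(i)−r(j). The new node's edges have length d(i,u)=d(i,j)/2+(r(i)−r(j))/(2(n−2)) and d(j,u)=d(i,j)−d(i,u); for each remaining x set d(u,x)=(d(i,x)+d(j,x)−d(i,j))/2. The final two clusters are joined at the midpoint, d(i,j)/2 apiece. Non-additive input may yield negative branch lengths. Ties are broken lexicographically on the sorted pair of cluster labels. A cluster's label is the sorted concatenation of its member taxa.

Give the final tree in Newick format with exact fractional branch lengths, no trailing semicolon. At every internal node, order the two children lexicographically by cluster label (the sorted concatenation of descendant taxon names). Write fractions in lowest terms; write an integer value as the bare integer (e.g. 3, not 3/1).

(((A:55/4,C:25/4):57/4,G:39/4):-15/8,N:-15/8)

step 1: merge (A,C) at d=20, Q=-109; branch lengths A→55/4, C→25/4; new cluster AC
  updated: d(AC,G)=24, d(AC,N)=21/2
step 2: merge (AC,G) at d=24, Q=-81/2; branch lengths AC→57/4, G→39/4; new cluster ACG
  updated: d(ACG,N)=-15/4
step 3: merge (ACG,N) at d=-15/4; branch lengths ACG→-15/8, N→-15/8; new cluster ACGN
final tree: (((A:55/4,C:25/4):57/4,G:39/4):-15/8,N:-15/8)
total length: 161/4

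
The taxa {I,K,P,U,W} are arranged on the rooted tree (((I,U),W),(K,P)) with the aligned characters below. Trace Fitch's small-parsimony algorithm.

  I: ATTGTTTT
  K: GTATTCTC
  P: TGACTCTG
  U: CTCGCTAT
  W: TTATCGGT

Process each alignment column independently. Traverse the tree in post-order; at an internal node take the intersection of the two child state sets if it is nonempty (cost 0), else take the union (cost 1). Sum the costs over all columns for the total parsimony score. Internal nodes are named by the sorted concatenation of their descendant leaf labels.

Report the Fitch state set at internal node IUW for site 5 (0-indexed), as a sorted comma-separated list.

site 0, node IU: I={A} ∪ U={C} → {A,C} (+1)
site 0, node IUW: IU={A,C} ∪ W={T} → {A,C,T} (+1)
site 0, node KP: K={G} ∪ P={T} → {G,T} (+1)
site 0, node IKPUW: IUW={A,C,T} ∩ KP={G,T} → {T} (+0)
site 1, node IU: I={T} ∩ U={T} → {T} (+0)
site 1, node IUW: IU={T} ∩ W={T} → {T} (+0)
site 1, node KP: K={T} ∪ P={G} → {G,T} (+1)
site 1, node IKPUW: IUW={T} ∩ KP={G,T} → {T} (+0)
site 2, node IU: I={T} ∪ U={C} → {C,T} (+1)
site 2, node IUW: IU={C,T} ∪ W={A} → {A,C,T} (+1)
site 2, node KP: K={A} ∩ P={A} → {A} (+0)
site 2, node IKPUW: IUW={A,C,T} ∩ KP={A} → {A} (+0)
site 3, node IU: I={G} ∩ U={G} → {G} (+0)
site 3, node IUW: IU={G} ∪ W={T} → {G,T} (+1)
site 3, node KP: K={T} ∪ P={C} → {C,T} (+1)
site 3, node IKPUW: IUW={G,T} ∩ KP={C,T} → {T} (+0)
site 4, node IU: I={T} ∪ U={C} → {C,T} (+1)
site 4, node IUW: IU={C,T} ∩ W={C} → {C} (+0)
site 4, node KP: K={T} ∩ P={T} → {T} (+0)
site 4, node IKPUW: IUW={C} ∪ KP={T} → {C,T} (+1)
site 5, node IU: I={T} ∩ U={T} → {T} (+0)
site 5, node IUW: IU={T} ∪ W={G} → {G,T} (+1)
site 5, node KP: K={C} ∩ P={C} → {C} (+0)
site 5, node IKPUW: IUW={G,T} ∪ KP={C} → {C,G,T} (+1)
site 6, node IU: I={T} ∪ U={A} → {A,T} (+1)
site 6, node IUW: IU={A,T} ∪ W={G} → {A,G,T} (+1)
site 6, node KP: K={T} ∩ P={T} → {T} (+0)
site 6, node IKPUW: IUW={A,G,T} ∩ KP={T} → {T} (+0)
site 7, node IU: I={T} ∩ U={T} → {T} (+0)
site 7, node IUW: IU={T} ∩ W={T} → {T} (+0)
site 7, node KP: K={C} ∪ P={G} → {C,G} (+1)
site 7, node IKPUW: IUW={T} ∪ KP={C,G} → {C,G,T} (+1)
per-site changes: [3, 1, 2, 2, 2, 2, 2, 2]; total = 16

G,T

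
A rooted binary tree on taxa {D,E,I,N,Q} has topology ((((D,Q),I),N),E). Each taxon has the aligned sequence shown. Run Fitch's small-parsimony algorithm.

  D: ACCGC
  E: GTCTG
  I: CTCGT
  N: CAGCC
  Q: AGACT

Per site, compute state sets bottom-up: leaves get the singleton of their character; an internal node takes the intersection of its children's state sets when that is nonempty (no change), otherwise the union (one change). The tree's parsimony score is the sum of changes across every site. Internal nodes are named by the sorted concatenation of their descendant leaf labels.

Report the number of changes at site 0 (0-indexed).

2

site 0, node DQ: D={A} ∩ Q={A} → {A} (+0)
site 0, node DIQ: DQ={A} ∪ I={C} → {A,C} (+1)
site 0, node DINQ: DIQ={A,C} ∩ N={C} → {C} (+0)
site 0, node DEINQ: DINQ={C} ∪ E={G} → {C,G} (+1)
site 1, node DQ: D={C} ∪ Q={G} → {C,G} (+1)
site 1, node DIQ: DQ={C,G} ∪ I={T} → {C,G,T} (+1)
site 1, node DINQ: DIQ={C,G,T} ∪ N={A} → {A,C,G,T} (+1)
site 1, node DEINQ: DINQ={A,C,G,T} ∩ E={T} → {T} (+0)
site 2, node DQ: D={C} ∪ Q={A} → {A,C} (+1)
site 2, node DIQ: DQ={A,C} ∩ I={C} → {C} (+0)
site 2, node DINQ: DIQ={C} ∪ N={G} → {C,G} (+1)
site 2, node DEINQ: DINQ={C,G} ∩ E={C} → {C} (+0)
site 3, node DQ: D={G} ∪ Q={C} → {C,G} (+1)
site 3, node DIQ: DQ={C,G} ∩ I={G} → {G} (+0)
site 3, node DINQ: DIQ={G} ∪ N={C} → {C,G} (+1)
site 3, node DEINQ: DINQ={C,G} ∪ E={T} → {C,G,T} (+1)
site 4, node DQ: D={C} ∪ Q={T} → {C,T} (+1)
site 4, node DIQ: DQ={C,T} ∩ I={T} → {T} (+0)
site 4, node DINQ: DIQ={T} ∪ N={C} → {C,T} (+1)
site 4, node DEINQ: DINQ={C,T} ∪ E={G} → {C,G,T} (+1)
per-site changes: [2, 3, 2, 3, 3]; total = 13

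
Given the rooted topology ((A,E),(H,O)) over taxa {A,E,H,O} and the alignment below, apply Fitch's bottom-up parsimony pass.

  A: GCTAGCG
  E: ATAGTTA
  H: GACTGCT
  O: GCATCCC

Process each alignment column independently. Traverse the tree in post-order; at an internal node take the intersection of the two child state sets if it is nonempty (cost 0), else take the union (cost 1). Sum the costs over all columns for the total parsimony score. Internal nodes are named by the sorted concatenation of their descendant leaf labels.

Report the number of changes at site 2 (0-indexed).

2

site 0, node AE: A={G} ∪ E={A} → {A,G} (+1)
site 0, node HO: H={G} ∩ O={G} → {G} (+0)
site 0, node AEHO: AE={A,G} ∩ HO={G} → {G} (+0)
site 1, node AE: A={C} ∪ E={T} → {C,T} (+1)
site 1, node HO: H={A} ∪ O={C} → {A,C} (+1)
site 1, node AEHO: AE={C,T} ∩ HO={A,C} → {C} (+0)
site 2, node AE: A={T} ∪ E={A} → {A,T} (+1)
site 2, node HO: H={C} ∪ O={A} → {A,C} (+1)
site 2, node AEHO: AE={A,T} ∩ HO={A,C} → {A} (+0)
site 3, node AE: A={A} ∪ E={G} → {A,G} (+1)
site 3, node HO: H={T} ∩ O={T} → {T} (+0)
site 3, node AEHO: AE={A,G} ∪ HO={T} → {A,G,T} (+1)
site 4, node AE: A={G} ∪ E={T} → {G,T} (+1)
site 4, node HO: H={G} ∪ O={C} → {C,G} (+1)
site 4, node AEHO: AE={G,T} ∩ HO={C,G} → {G} (+0)
site 5, node AE: A={C} ∪ E={T} → {C,T} (+1)
site 5, node HO: H={C} ∩ O={C} → {C} (+0)
site 5, node AEHO: AE={C,T} ∩ HO={C} → {C} (+0)
site 6, node AE: A={G} ∪ E={A} → {A,G} (+1)
site 6, node HO: H={T} ∪ O={C} → {C,T} (+1)
site 6, node AEHO: AE={A,G} ∪ HO={C,T} → {A,C,G,T} (+1)
per-site changes: [1, 2, 2, 2, 2, 1, 3]; total = 13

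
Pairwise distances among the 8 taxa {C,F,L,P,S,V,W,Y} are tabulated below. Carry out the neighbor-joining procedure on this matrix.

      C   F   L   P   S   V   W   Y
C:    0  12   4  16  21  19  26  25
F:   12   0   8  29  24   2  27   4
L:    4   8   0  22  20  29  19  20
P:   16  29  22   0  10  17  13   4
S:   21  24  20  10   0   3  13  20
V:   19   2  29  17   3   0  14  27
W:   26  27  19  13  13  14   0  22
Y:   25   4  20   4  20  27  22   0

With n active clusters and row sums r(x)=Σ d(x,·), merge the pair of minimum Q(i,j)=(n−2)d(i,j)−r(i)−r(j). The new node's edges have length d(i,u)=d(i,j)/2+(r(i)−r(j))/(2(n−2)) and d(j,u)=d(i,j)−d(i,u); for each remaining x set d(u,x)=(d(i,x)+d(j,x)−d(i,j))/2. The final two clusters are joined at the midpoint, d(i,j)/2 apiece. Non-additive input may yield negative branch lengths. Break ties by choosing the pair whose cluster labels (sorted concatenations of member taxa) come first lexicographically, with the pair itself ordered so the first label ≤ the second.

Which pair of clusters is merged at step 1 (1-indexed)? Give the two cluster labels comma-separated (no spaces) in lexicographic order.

step 1: merge (C,L) at d=4, Q=-221; branch lengths C→25/12, L→23/12; new cluster CL
  updated: d(CL,F)=8, d(CL,P)=17, d(CL,S)=37/2, d(CL,V)=22, d(CL,W)=41/2, d(CL,Y)=41/2
step 2: merge (F,Y) at d=4, Q=-343/2; branch lengths F→33/20, Y→47/20; new cluster FY
  updated: d(CL,FY)=49/4, d(FY,P)=29/2, d(FY,S)=20, d(FY,V)=25/2, d(FY,W)=45/2
step 3: merge (CL,FY) at d=49/4, Q=-123; branch lengths CL→115/16, FY→81/16; new cluster CFLY
  updated: d(CFLY,P)=77/8, d(CFLY,S)=105/8, d(CFLY,V)=89/8, d(CFLY,W)=123/8
step 4: merge (S,V) at d=3, Q=-301/4; branch lengths S→1/2, V→5/2; new cluster SV
  updated: d(CFLY,SV)=85/8, d(P,SV)=12, d(SV,W)=12
step 5: merge (CFLY,P) at d=77/8, Q=-51; branch lengths CFLY→81/16, P→73/16; new cluster CFLPY
  updated: d(CFLPY,SV)=13/2, d(CFLPY,W)=75/8
step 6: merge (CFLPY,SV) at d=13/2, Q=-223/8; branch lengths CFLPY→31/16, SV→73/16; new cluster CFLPSVY
  updated: d(CFLPSVY,W)=119/16
step 7: merge (CFLPSVY,W) at d=119/16; branch lengths CFLPSVY→119/32, W→119/32; new cluster CFLPSVWY
final tree: (((((C:25/12,L:23/12):115/16,(F:33/20,Y:47/20):81/16):81/16,P:73/16):31/16,(S:1/2,V:5/2):73/16):119/32,W:119/32)
total length: 749/16

C,L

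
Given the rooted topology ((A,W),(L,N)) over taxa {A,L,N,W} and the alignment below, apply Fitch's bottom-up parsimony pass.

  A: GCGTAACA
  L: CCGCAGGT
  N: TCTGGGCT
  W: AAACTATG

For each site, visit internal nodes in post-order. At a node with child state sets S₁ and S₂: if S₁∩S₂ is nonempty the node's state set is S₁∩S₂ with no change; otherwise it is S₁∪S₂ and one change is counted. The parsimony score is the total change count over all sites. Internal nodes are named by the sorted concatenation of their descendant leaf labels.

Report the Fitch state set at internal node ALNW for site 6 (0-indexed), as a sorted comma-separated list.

AW@0: {G} ∪ {A} = {A,G} (union, +1)
LN@0: {C} ∪ {T} = {C,T} (union, +1)
ALNW@0: {A,G} ∪ {C,T} = {A,C,G,T} (union, +1)
AW@1: {C} ∪ {A} = {A,C} (union, +1)
LN@1: {C} ∩ {C} = {C} (intersection, +0)
ALNW@1: {A,C} ∩ {C} = {C} (intersection, +0)
AW@2: {G} ∪ {A} = {A,G} (union, +1)
LN@2: {G} ∪ {T} = {G,T} (union, +1)
ALNW@2: {A,G} ∩ {G,T} = {G} (intersection, +0)
AW@3: {T} ∪ {C} = {C,T} (union, +1)
LN@3: {C} ∪ {G} = {C,G} (union, +1)
ALNW@3: {C,T} ∩ {C,G} = {C} (intersection, +0)
AW@4: {A} ∪ {T} = {A,T} (union, +1)
LN@4: {A} ∪ {G} = {A,G} (union, +1)
ALNW@4: {A,T} ∩ {A,G} = {A} (intersection, +0)
AW@5: {A} ∩ {A} = {A} (intersection, +0)
LN@5: {G} ∩ {G} = {G} (intersection, +0)
ALNW@5: {A} ∪ {G} = {A,G} (union, +1)
AW@6: {C} ∪ {T} = {C,T} (union, +1)
LN@6: {G} ∪ {C} = {C,G} (union, +1)
ALNW@6: {C,T} ∩ {C,G} = {C} (intersection, +0)
AW@7: {A} ∪ {G} = {A,G} (union, +1)
LN@7: {T} ∩ {T} = {T} (intersection, +0)
ALNW@7: {A,G} ∪ {T} = {A,G,T} (union, +1)
per-site changes: [3, 1, 2, 2, 2, 1, 2, 2]; total = 15

C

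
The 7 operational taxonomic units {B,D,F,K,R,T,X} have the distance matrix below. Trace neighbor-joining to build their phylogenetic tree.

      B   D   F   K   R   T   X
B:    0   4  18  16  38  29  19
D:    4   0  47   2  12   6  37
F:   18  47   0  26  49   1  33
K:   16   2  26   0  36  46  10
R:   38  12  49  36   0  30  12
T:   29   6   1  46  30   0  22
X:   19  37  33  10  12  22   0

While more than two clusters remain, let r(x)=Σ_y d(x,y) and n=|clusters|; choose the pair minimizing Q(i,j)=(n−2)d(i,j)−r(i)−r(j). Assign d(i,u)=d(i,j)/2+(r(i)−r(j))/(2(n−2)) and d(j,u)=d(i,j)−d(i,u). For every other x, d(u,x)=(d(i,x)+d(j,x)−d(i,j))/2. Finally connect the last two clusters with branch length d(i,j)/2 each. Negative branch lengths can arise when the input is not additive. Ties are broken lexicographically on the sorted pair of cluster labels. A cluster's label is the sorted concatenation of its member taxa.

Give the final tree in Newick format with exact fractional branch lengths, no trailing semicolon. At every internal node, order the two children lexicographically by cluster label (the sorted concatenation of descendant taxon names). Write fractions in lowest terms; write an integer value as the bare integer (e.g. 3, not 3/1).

(((B:17/4,((F:9/2,T:-7/2):215/12,(R:10,X:2):109/12):5):19/4,D:-3):5/2,K:5/2)

step 1: merge (F,T) at d=1, Q=-303; branch lengths F→9/2, T→-7/2; new cluster FT
  updated: d(B,FT)=23, d(D,FT)=26, d(FT,K)=71/2, d(FT,R)=39, d(FT,X)=27
step 2: merge (R,X) at d=12, Q=-194; branch lengths R→10, X→2; new cluster RX
  updated: d(B,RX)=45/2, d(D,RX)=37/2, d(FT,RX)=27, d(K,RX)=17
step 3: merge (FT,RX) at d=27, Q=-231/2; branch lengths FT→215/12, RX→109/12; new cluster FRTX
  updated: d(B,FRTX)=37/4, d(D,FRTX)=35/4, d(FRTX,K)=51/4
step 4: merge (B,FRTX) at d=37/4, Q=-83/2; branch lengths B→17/4, FRTX→5; new cluster BFRTX
  updated: d(BFRTX,D)=7/4, d(BFRTX,K)=39/4
step 5: merge (BFRTX,D) at d=7/4, Q=-27/2; branch lengths BFRTX→19/4, D→-3; new cluster BDFRTX
  updated: d(BDFRTX,K)=5
step 6: merge (BDFRTX,K) at d=5; branch lengths BDFRTX→5/2, K→5/2; new cluster BDFKRTX
final tree: (((B:17/4,((F:9/2,T:-7/2):215/12,(R:10,X:2):109/12):5):19/4,D:-3):5/2,K:5/2)
total length: 56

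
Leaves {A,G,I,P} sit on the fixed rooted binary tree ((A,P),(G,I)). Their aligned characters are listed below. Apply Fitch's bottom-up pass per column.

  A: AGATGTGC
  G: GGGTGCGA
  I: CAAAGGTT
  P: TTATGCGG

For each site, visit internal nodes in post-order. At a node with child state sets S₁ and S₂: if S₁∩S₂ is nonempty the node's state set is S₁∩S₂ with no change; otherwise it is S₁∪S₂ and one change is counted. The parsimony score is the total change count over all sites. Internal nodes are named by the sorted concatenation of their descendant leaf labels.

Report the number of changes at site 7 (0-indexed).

3

site 0, node AP: A={A} ∪ P={T} → {A,T} (+1)
site 0, node GI: G={G} ∪ I={C} → {C,G} (+1)
site 0, node AGIP: AP={A,T} ∪ GI={C,G} → {A,C,G,T} (+1)
site 1, node AP: A={G} ∪ P={T} → {G,T} (+1)
site 1, node GI: G={G} ∪ I={A} → {A,G} (+1)
site 1, node AGIP: AP={G,T} ∩ GI={A,G} → {G} (+0)
site 2, node AP: A={A} ∩ P={A} → {A} (+0)
site 2, node GI: G={G} ∪ I={A} → {A,G} (+1)
site 2, node AGIP: AP={A} ∩ GI={A,G} → {A} (+0)
site 3, node AP: A={T} ∩ P={T} → {T} (+0)
site 3, node GI: G={T} ∪ I={A} → {A,T} (+1)
site 3, node AGIP: AP={T} ∩ GI={A,T} → {T} (+0)
site 4, node AP: A={G} ∩ P={G} → {G} (+0)
site 4, node GI: G={G} ∩ I={G} → {G} (+0)
site 4, node AGIP: AP={G} ∩ GI={G} → {G} (+0)
site 5, node AP: A={T} ∪ P={C} → {C,T} (+1)
site 5, node GI: G={C} ∪ I={G} → {C,G} (+1)
site 5, node AGIP: AP={C,T} ∩ GI={C,G} → {C} (+0)
site 6, node AP: A={G} ∩ P={G} → {G} (+0)
site 6, node GI: G={G} ∪ I={T} → {G,T} (+1)
site 6, node AGIP: AP={G} ∩ GI={G,T} → {G} (+0)
site 7, node AP: A={C} ∪ P={G} → {C,G} (+1)
site 7, node GI: G={A} ∪ I={T} → {A,T} (+1)
site 7, node AGIP: AP={C,G} ∪ GI={A,T} → {A,C,G,T} (+1)
per-site changes: [3, 2, 1, 1, 0, 2, 1, 3]; total = 13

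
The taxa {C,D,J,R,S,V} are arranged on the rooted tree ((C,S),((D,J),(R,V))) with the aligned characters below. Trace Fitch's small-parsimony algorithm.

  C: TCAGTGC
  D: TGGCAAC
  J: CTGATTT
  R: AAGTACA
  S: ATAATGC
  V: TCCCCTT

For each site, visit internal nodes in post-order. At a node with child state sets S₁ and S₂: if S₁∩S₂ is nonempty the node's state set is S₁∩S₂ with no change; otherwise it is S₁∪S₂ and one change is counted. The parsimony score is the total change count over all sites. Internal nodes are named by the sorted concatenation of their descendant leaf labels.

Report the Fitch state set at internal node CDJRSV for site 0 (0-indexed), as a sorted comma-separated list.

site 0, node CS: C={T} ∪ S={A} → {A,T} (+1)
site 0, node DJ: D={T} ∪ J={C} → {C,T} (+1)
site 0, node RV: R={A} ∪ V={T} → {A,T} (+1)
site 0, node DJRV: DJ={C,T} ∩ RV={A,T} → {T} (+0)
site 0, node CDJRSV: CS={A,T} ∩ DJRV={T} → {T} (+0)
site 1, node CS: C={C} ∪ S={T} → {C,T} (+1)
site 1, node DJ: D={G} ∪ J={T} → {G,T} (+1)
site 1, node RV: R={A} ∪ V={C} → {A,C} (+1)
site 1, node DJRV: DJ={G,T} ∪ RV={A,C} → {A,C,G,T} (+1)
site 1, node CDJRSV: CS={C,T} ∩ DJRV={A,C,G,T} → {C,T} (+0)
site 2, node CS: C={A} ∩ S={A} → {A} (+0)
site 2, node DJ: D={G} ∩ J={G} → {G} (+0)
site 2, node RV: R={G} ∪ V={C} → {C,G} (+1)
site 2, node DJRV: DJ={G} ∩ RV={C,G} → {G} (+0)
site 2, node CDJRSV: CS={A} ∪ DJRV={G} → {A,G} (+1)
site 3, node CS: C={G} ∪ S={A} → {A,G} (+1)
site 3, node DJ: D={C} ∪ J={A} → {A,C} (+1)
site 3, node RV: R={T} ∪ V={C} → {C,T} (+1)
site 3, node DJRV: DJ={A,C} ∩ RV={C,T} → {C} (+0)
site 3, node CDJRSV: CS={A,G} ∪ DJRV={C} → {A,C,G} (+1)
site 4, node CS: C={T} ∩ S={T} → {T} (+0)
site 4, node DJ: D={A} ∪ J={T} → {A,T} (+1)
site 4, node RV: R={A} ∪ V={C} → {A,C} (+1)
site 4, node DJRV: DJ={A,T} ∩ RV={A,C} → {A} (+0)
site 4, node CDJRSV: CS={T} ∪ DJRV={A} → {A,T} (+1)
site 5, node CS: C={G} ∩ S={G} → {G} (+0)
site 5, node DJ: D={A} ∪ J={T} → {A,T} (+1)
site 5, node RV: R={C} ∪ V={T} → {C,T} (+1)
site 5, node DJRV: DJ={A,T} ∩ RV={C,T} → {T} (+0)
site 5, node CDJRSV: CS={G} ∪ DJRV={T} → {G,T} (+1)
site 6, node CS: C={C} ∩ S={C} → {C} (+0)
site 6, node DJ: D={C} ∪ J={T} → {C,T} (+1)
site 6, node RV: R={A} ∪ V={T} → {A,T} (+1)
site 6, node DJRV: DJ={C,T} ∩ RV={A,T} → {T} (+0)
site 6, node CDJRSV: CS={C} ∪ DJRV={T} → {C,T} (+1)
per-site changes: [3, 4, 2, 4, 3, 3, 3]; total = 22

T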